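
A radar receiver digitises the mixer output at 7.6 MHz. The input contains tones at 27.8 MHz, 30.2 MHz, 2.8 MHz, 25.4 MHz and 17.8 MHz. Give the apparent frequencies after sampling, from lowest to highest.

0.2 MHz, 2.6 MHz, 2.8 MHz

fs/2 = 3.8 MHz.
27.8 MHz mod fs = 5 MHz.
5 MHz > fs/2 = 3.8 MHz, folds to fs − 5 MHz = 2.6 MHz.
30.2 MHz mod fs = 7.4 MHz.
7.4 MHz > fs/2 = 3.8 MHz, folds to fs − 7.4 MHz = 0.2 MHz.
2.8 MHz ≤ fs/2 = 3.8 MHz, passes unchanged.
25.4 MHz mod fs = 2.6 MHz.
2.6 MHz ≤ fs/2 = 3.8 MHz, appears at 2.6 MHz.
17.8 MHz mod fs = 2.6 MHz.
2.6 MHz ≤ fs/2 = 3.8 MHz, appears at 2.6 MHz.
Distinct values: {0.2 MHz, 2.6 MHz, 2.8 MHz}.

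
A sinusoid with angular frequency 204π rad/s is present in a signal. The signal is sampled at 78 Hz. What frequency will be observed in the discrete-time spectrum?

24 Hz

ω = 204π rad/s → f = ω/(2π) = 102 Hz.
102 Hz mod fs = 24 Hz.
24 Hz ≤ fs/2 = 39 Hz, appears at 24 Hz.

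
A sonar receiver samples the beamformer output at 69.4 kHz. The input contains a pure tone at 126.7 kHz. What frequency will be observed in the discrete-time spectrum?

126.7 kHz mod fs = 57.3 kHz.
57.3 kHz > fs/2 = 34.7 kHz, folds to fs − 57.3 kHz = 12.1 kHz.

12.1 kHz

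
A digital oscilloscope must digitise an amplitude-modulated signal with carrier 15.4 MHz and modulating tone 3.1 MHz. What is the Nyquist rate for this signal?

37 MHz

AM sidebands sit at fc ± fm = 12.3 MHz and 18.5 MHz.
Highest-frequency component: 18.5 MHz.
Nyquist rate = 2 × 18.5 MHz = 37 MHz.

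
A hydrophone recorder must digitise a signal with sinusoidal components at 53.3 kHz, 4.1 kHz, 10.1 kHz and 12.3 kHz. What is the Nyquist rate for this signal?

Highest-frequency component: 53.3 kHz.
Nyquist rate = 2 × 53.3 kHz = 106.6 kHz.

106.6 kHz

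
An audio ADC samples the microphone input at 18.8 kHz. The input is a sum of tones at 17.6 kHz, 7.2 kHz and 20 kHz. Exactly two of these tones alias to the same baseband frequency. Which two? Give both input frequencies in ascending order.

17.6 kHz, 20 kHz

fs/2 = 9.4 kHz.
17.6 kHz > fs/2 = 9.4 kHz, folds to fs − 17.6 kHz = 1.2 kHz.
7.2 kHz ≤ fs/2 = 9.4 kHz, passes unchanged.
20 kHz mod fs = 1.2 kHz.
1.2 kHz ≤ fs/2 = 9.4 kHz, appears at 1.2 kHz.
17.6 kHz and 20 kHz both map to 1.2 kHz.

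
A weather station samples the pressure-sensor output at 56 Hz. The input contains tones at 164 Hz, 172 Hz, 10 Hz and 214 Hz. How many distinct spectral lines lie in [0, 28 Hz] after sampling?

fs/2 = 28 Hz.
164 Hz mod fs = 52 Hz.
52 Hz > fs/2 = 28 Hz, folds to fs − 52 Hz = 4 Hz.
172 Hz mod fs = 4 Hz.
4 Hz ≤ fs/2 = 28 Hz, appears at 4 Hz.
10 Hz ≤ fs/2 = 28 Hz, passes unchanged.
214 Hz mod fs = 46 Hz.
46 Hz > fs/2 = 28 Hz, folds to fs − 46 Hz = 10 Hz.
Distinct values: {4 Hz, 10 Hz} → 2.

2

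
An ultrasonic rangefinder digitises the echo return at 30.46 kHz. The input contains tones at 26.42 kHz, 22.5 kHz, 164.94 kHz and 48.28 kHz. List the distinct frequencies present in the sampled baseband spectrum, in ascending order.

4.04 kHz, 7.96 kHz, 12.64 kHz

fs/2 = 15.23 kHz.
26.42 kHz > fs/2 = 15.23 kHz, folds to fs − 26.42 kHz = 4.04 kHz.
22.5 kHz > fs/2 = 15.23 kHz, folds to fs − 22.5 kHz = 7.96 kHz.
164.94 kHz mod fs = 12.64 kHz.
12.64 kHz ≤ fs/2 = 15.23 kHz, appears at 12.64 kHz.
48.28 kHz mod fs = 17.82 kHz.
17.82 kHz > fs/2 = 15.23 kHz, folds to fs − 17.82 kHz = 12.64 kHz.
Distinct values: {4.04 kHz, 7.96 kHz, 12.64 kHz}.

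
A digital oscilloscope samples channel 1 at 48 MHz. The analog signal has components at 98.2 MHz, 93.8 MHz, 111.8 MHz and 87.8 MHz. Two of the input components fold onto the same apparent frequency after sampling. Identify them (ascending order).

93.8 MHz, 98.2 MHz

fs/2 = 24 MHz.
98.2 MHz mod fs = 2.2 MHz.
2.2 MHz ≤ fs/2 = 24 MHz, appears at 2.2 MHz.
93.8 MHz mod fs = 45.8 MHz.
45.8 MHz > fs/2 = 24 MHz, folds to fs − 45.8 MHz = 2.2 MHz.
111.8 MHz mod fs = 15.8 MHz.
15.8 MHz ≤ fs/2 = 24 MHz, appears at 15.8 MHz.
87.8 MHz mod fs = 39.8 MHz.
39.8 MHz > fs/2 = 24 MHz, folds to fs − 39.8 MHz = 8.2 MHz.
93.8 MHz and 98.2 MHz both map to 2.2 MHz.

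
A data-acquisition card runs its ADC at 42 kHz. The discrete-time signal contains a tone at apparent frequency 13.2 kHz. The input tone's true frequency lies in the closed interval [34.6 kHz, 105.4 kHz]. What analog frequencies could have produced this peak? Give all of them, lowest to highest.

Frequencies that alias to 13.2 kHz are k·fs ± 13.2 kHz for integer k ≥ 0.
k=0: 13.2 kHz.
k=1: 28.8 kHz, 55.2 kHz.
k=2: 70.8 kHz, 97.2 kHz.
k=3: 112.8 kHz, 139.2 kHz.
Within [34.6 kHz, 105.4 kHz]: 55.2 kHz, 70.8 kHz, 97.2 kHz.

55.2 kHz, 70.8 kHz, 97.2 kHz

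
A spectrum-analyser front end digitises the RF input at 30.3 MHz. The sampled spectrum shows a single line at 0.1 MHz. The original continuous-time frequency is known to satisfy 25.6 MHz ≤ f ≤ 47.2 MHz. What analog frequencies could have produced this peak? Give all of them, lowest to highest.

Frequencies that alias to 0.1 MHz are k·fs ± 0.1 MHz for integer k ≥ 0.
k=0: 0.1 MHz.
k=1: 30.2 MHz, 30.4 MHz.
k=2: 60.5 MHz, 60.7 MHz.
Within [25.6 MHz, 47.2 MHz]: 30.2 MHz, 30.4 MHz.

30.2 MHz, 30.4 MHz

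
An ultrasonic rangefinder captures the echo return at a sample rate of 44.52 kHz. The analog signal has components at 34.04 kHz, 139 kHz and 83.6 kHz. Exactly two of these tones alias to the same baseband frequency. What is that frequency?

fs/2 = 22.26 kHz.
34.04 kHz > fs/2 = 22.26 kHz, folds to fs − 34.04 kHz = 10.48 kHz.
139 kHz mod fs = 5.44 kHz.
5.44 kHz ≤ fs/2 = 22.26 kHz, appears at 5.44 kHz.
83.6 kHz mod fs = 39.08 kHz.
39.08 kHz > fs/2 = 22.26 kHz, folds to fs − 39.08 kHz = 5.44 kHz.
83.6 kHz and 139 kHz both map to 5.44 kHz.

5.44 kHz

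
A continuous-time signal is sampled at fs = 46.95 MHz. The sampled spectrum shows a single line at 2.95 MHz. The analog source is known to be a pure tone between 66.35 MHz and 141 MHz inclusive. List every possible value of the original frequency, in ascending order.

Frequencies that alias to 2.95 MHz are k·fs ± 2.95 MHz for integer k ≥ 0.
k=0: 2.95 MHz.
k=1: 44 MHz, 49.9 MHz.
k=2: 90.95 MHz, 96.85 MHz.
k=3: 137.9 MHz, 143.8 MHz.
k=4: 184.85 MHz, 190.75 MHz.
Within [66.35 MHz, 141 MHz]: 90.95 MHz, 96.85 MHz, 137.9 MHz.

90.95 MHz, 96.85 MHz, 137.9 MHz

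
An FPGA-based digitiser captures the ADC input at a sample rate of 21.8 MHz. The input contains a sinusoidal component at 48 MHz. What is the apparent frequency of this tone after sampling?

4.4 MHz

48 MHz mod fs = 4.4 MHz.
4.4 MHz ≤ fs/2 = 10.9 MHz, appears at 4.4 MHz.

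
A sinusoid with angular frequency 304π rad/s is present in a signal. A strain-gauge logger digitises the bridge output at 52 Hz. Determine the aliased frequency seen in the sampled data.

4 Hz

ω = 304π rad/s → f = ω/(2π) = 152 Hz.
152 Hz mod fs = 48 Hz.
48 Hz > fs/2 = 26 Hz, folds to fs − 48 Hz = 4 Hz.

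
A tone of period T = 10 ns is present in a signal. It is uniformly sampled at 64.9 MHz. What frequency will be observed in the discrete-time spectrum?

29.8 MHz

T = 10 ns → f = 1/T = 100 MHz.
100 MHz mod fs = 35.1 MHz.
35.1 MHz > fs/2 = 32.45 MHz, folds to fs − 35.1 MHz = 29.8 MHz.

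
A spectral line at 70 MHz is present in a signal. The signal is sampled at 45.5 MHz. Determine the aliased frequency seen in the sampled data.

70 MHz mod fs = 24.5 MHz.
24.5 MHz > fs/2 = 22.75 MHz, folds to fs − 24.5 MHz = 21 MHz.

21 MHz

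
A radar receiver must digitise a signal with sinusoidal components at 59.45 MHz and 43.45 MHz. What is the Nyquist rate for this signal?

Highest-frequency component: 59.45 MHz.
Nyquist rate = 2 × 59.45 MHz = 118.9 MHz.

118.9 MHz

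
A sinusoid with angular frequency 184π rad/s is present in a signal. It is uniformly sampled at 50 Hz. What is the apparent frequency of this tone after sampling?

ω = 184π rad/s → f = ω/(2π) = 92 Hz.
92 Hz mod fs = 42 Hz.
42 Hz > fs/2 = 25 Hz, folds to fs − 42 Hz = 8 Hz.

8 Hz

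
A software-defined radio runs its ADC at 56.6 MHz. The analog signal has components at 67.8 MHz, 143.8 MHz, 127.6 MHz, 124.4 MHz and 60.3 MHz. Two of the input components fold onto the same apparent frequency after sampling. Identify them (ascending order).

67.8 MHz, 124.4 MHz

fs/2 = 28.3 MHz.
67.8 MHz mod fs = 11.2 MHz.
11.2 MHz ≤ fs/2 = 28.3 MHz, appears at 11.2 MHz.
143.8 MHz mod fs = 30.6 MHz.
30.6 MHz > fs/2 = 28.3 MHz, folds to fs − 30.6 MHz = 26 MHz.
127.6 MHz mod fs = 14.4 MHz.
14.4 MHz ≤ fs/2 = 28.3 MHz, appears at 14.4 MHz.
124.4 MHz mod fs = 11.2 MHz.
11.2 MHz ≤ fs/2 = 28.3 MHz, appears at 11.2 MHz.
60.3 MHz mod fs = 3.7 MHz.
3.7 MHz ≤ fs/2 = 28.3 MHz, appears at 3.7 MHz.
67.8 MHz and 124.4 MHz both map to 11.2 MHz.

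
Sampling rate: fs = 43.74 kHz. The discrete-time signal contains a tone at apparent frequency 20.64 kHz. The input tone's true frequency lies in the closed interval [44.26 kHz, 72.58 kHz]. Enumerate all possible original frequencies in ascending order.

64.38 kHz, 66.84 kHz

Frequencies that alias to 20.64 kHz are k·fs ± 20.64 kHz for integer k ≥ 0.
k=0: 20.64 kHz.
k=1: 23.1 kHz, 64.38 kHz.
k=2: 66.84 kHz, 108.12 kHz.
k=3: 110.58 kHz, 151.86 kHz.
Within [44.26 kHz, 72.58 kHz]: 64.38 kHz, 66.84 kHz.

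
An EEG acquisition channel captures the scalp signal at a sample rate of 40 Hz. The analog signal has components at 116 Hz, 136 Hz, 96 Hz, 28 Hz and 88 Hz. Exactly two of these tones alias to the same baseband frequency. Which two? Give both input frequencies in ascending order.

96 Hz, 136 Hz

fs/2 = 20 Hz.
116 Hz mod fs = 36 Hz.
36 Hz > fs/2 = 20 Hz, folds to fs − 36 Hz = 4 Hz.
136 Hz mod fs = 16 Hz.
16 Hz ≤ fs/2 = 20 Hz, appears at 16 Hz.
96 Hz mod fs = 16 Hz.
16 Hz ≤ fs/2 = 20 Hz, appears at 16 Hz.
28 Hz > fs/2 = 20 Hz, folds to fs − 28 Hz = 12 Hz.
88 Hz mod fs = 8 Hz.
8 Hz ≤ fs/2 = 20 Hz, appears at 8 Hz.
96 Hz and 136 Hz both map to 16 Hz.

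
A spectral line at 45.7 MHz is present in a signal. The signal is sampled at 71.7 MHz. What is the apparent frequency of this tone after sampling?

45.7 MHz > fs/2 = 35.85 MHz, folds to fs − 45.7 MHz = 26 MHz.

26 MHz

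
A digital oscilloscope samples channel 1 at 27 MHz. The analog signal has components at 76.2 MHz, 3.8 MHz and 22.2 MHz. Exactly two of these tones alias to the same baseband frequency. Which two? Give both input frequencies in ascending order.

fs/2 = 13.5 MHz.
76.2 MHz mod fs = 22.2 MHz.
22.2 MHz > fs/2 = 13.5 MHz, folds to fs − 22.2 MHz = 4.8 MHz.
3.8 MHz ≤ fs/2 = 13.5 MHz, passes unchanged.
22.2 MHz > fs/2 = 13.5 MHz, folds to fs − 22.2 MHz = 4.8 MHz.
22.2 MHz and 76.2 MHz both map to 4.8 MHz.

22.2 MHz, 76.2 MHz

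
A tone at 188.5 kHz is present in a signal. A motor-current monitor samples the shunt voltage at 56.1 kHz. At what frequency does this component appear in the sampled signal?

188.5 kHz mod fs = 20.2 kHz.
20.2 kHz ≤ fs/2 = 28.05 kHz, appears at 20.2 kHz.

20.2 kHz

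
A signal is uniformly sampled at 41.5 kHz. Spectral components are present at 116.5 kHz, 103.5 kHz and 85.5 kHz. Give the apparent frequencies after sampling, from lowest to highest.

2.5 kHz, 8 kHz, 20.5 kHz

fs/2 = 20.75 kHz.
116.5 kHz mod fs = 33.5 kHz.
33.5 kHz > fs/2 = 20.75 kHz, folds to fs − 33.5 kHz = 8 kHz.
103.5 kHz mod fs = 20.5 kHz.
20.5 kHz ≤ fs/2 = 20.75 kHz, appears at 20.5 kHz.
85.5 kHz mod fs = 2.5 kHz.
2.5 kHz ≤ fs/2 = 20.75 kHz, appears at 2.5 kHz.
Distinct values: {2.5 kHz, 8 kHz, 20.5 kHz}.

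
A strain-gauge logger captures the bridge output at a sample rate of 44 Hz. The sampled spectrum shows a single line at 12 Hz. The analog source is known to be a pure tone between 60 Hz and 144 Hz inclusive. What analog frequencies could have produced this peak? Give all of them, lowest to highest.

76 Hz, 100 Hz, 120 Hz, 144 Hz

Frequencies that alias to 12 Hz are k·fs ± 12 Hz for integer k ≥ 0.
k=0: 12 Hz.
k=1: 32 Hz, 56 Hz.
k=2: 76 Hz, 100 Hz.
k=3: 120 Hz, 144 Hz.
k=4: 164 Hz, 188 Hz.
Within [60 Hz, 144 Hz]: 76 Hz, 100 Hz, 120 Hz, 144 Hz.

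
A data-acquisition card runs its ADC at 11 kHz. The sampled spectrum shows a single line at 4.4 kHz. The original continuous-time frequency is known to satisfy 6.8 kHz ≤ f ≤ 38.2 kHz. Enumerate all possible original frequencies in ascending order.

Frequencies that alias to 4.4 kHz are k·fs ± 4.4 kHz for integer k ≥ 0.
k=0: 4.4 kHz.
k=1: 6.6 kHz, 15.4 kHz.
k=2: 17.6 kHz, 26.4 kHz.
k=3: 28.6 kHz, 37.4 kHz.
k=4: 39.6 kHz, 48.4 kHz.
Within [6.8 kHz, 38.2 kHz]: 15.4 kHz, 17.6 kHz, 26.4 kHz, 28.6 kHz, 37.4 kHz.

15.4 kHz, 17.6 kHz, 26.4 kHz, 28.6 kHz, 37.4 kHz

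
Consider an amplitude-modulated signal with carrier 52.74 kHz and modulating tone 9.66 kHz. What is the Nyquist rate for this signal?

124.8 kHz

AM sidebands sit at fc ± fm = 43.08 kHz and 62.4 kHz.
Highest-frequency component: 62.4 kHz.
Nyquist rate = 2 × 62.4 kHz = 124.8 kHz.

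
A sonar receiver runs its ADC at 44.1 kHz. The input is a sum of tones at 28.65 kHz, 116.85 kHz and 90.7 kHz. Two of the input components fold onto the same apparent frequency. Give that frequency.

15.45 kHz

fs/2 = 22.05 kHz.
28.65 kHz > fs/2 = 22.05 kHz, folds to fs − 28.65 kHz = 15.45 kHz.
116.85 kHz mod fs = 28.65 kHz.
28.65 kHz > fs/2 = 22.05 kHz, folds to fs − 28.65 kHz = 15.45 kHz.
90.7 kHz mod fs = 2.5 kHz.
2.5 kHz ≤ fs/2 = 22.05 kHz, appears at 2.5 kHz.
28.65 kHz and 116.85 kHz both map to 15.45 kHz.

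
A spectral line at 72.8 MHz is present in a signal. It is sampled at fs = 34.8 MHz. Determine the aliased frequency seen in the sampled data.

72.8 MHz mod fs = 3.2 MHz.
3.2 MHz ≤ fs/2 = 17.4 MHz, appears at 3.2 MHz.

3.2 MHz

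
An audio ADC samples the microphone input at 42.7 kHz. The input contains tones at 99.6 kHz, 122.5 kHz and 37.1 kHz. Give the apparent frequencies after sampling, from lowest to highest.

fs/2 = 21.35 kHz.
99.6 kHz mod fs = 14.2 kHz.
14.2 kHz ≤ fs/2 = 21.35 kHz, appears at 14.2 kHz.
122.5 kHz mod fs = 37.1 kHz.
37.1 kHz > fs/2 = 21.35 kHz, folds to fs − 37.1 kHz = 5.6 kHz.
37.1 kHz > fs/2 = 21.35 kHz, folds to fs − 37.1 kHz = 5.6 kHz.
Distinct values: {5.6 kHz, 14.2 kHz}.

5.6 kHz, 14.2 kHz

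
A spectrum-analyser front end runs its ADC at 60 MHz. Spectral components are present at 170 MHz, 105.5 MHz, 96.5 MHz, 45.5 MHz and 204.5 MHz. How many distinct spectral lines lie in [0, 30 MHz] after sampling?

4

fs/2 = 30 MHz.
170 MHz mod fs = 50 MHz.
50 MHz > fs/2 = 30 MHz, folds to fs − 50 MHz = 10 MHz.
105.5 MHz mod fs = 45.5 MHz.
45.5 MHz > fs/2 = 30 MHz, folds to fs − 45.5 MHz = 14.5 MHz.
96.5 MHz mod fs = 36.5 MHz.
36.5 MHz > fs/2 = 30 MHz, folds to fs − 36.5 MHz = 23.5 MHz.
45.5 MHz > fs/2 = 30 MHz, folds to fs − 45.5 MHz = 14.5 MHz.
204.5 MHz mod fs = 24.5 MHz.
24.5 MHz ≤ fs/2 = 30 MHz, appears at 24.5 MHz.
Distinct values: {10 MHz, 14.5 MHz, 23.5 MHz, 24.5 MHz} → 4.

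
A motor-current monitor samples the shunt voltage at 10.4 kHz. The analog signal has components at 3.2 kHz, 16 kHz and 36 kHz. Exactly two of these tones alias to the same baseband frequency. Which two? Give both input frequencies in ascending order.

fs/2 = 5.2 kHz.
3.2 kHz ≤ fs/2 = 5.2 kHz, passes unchanged.
16 kHz mod fs = 5.6 kHz.
5.6 kHz > fs/2 = 5.2 kHz, folds to fs − 5.6 kHz = 4.8 kHz.
36 kHz mod fs = 4.8 kHz.
4.8 kHz ≤ fs/2 = 5.2 kHz, appears at 4.8 kHz.
16 kHz and 36 kHz both map to 4.8 kHz.

16 kHz, 36 kHz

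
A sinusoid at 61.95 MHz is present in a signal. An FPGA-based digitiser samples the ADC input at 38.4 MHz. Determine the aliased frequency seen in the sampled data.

61.95 MHz mod fs = 23.55 MHz.
23.55 MHz > fs/2 = 19.2 MHz, folds to fs − 23.55 MHz = 14.85 MHz.

14.85 MHz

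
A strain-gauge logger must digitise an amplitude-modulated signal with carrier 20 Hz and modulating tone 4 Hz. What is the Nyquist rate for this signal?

AM sidebands sit at fc ± fm = 16 Hz and 24 Hz.
Highest-frequency component: 24 Hz.
Nyquist rate = 2 × 24 Hz = 48 Hz.

48 Hz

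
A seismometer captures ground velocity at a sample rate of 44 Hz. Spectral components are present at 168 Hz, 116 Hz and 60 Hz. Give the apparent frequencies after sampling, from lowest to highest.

fs/2 = 22 Hz.
168 Hz mod fs = 36 Hz.
36 Hz > fs/2 = 22 Hz, folds to fs − 36 Hz = 8 Hz.
116 Hz mod fs = 28 Hz.
28 Hz > fs/2 = 22 Hz, folds to fs − 28 Hz = 16 Hz.
60 Hz mod fs = 16 Hz.
16 Hz ≤ fs/2 = 22 Hz, appears at 16 Hz.
Distinct values: {8 Hz, 16 Hz}.

8 Hz, 16 Hz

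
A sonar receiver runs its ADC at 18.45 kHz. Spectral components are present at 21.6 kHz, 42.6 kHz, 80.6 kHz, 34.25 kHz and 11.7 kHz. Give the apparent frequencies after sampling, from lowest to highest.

2.65 kHz, 3.15 kHz, 5.7 kHz, 6.75 kHz, 6.8 kHz

fs/2 = 9.225 kHz.
21.6 kHz mod fs = 3.15 kHz.
3.15 kHz ≤ fs/2 = 9.225 kHz, appears at 3.15 kHz.
42.6 kHz mod fs = 5.7 kHz.
5.7 kHz ≤ fs/2 = 9.225 kHz, appears at 5.7 kHz.
80.6 kHz mod fs = 6.8 kHz.
6.8 kHz ≤ fs/2 = 9.225 kHz, appears at 6.8 kHz.
34.25 kHz mod fs = 15.8 kHz.
15.8 kHz > fs/2 = 9.225 kHz, folds to fs − 15.8 kHz = 2.65 kHz.
11.7 kHz > fs/2 = 9.225 kHz, folds to fs − 11.7 kHz = 6.75 kHz.
Distinct values: {2.65 kHz, 3.15 kHz, 5.7 kHz, 6.75 kHz, 6.8 kHz}.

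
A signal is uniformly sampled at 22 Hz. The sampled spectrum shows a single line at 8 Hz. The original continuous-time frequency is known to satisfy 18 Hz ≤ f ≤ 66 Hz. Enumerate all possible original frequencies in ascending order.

Frequencies that alias to 8 Hz are k·fs ± 8 Hz for integer k ≥ 0.
k=0: 8 Hz.
k=1: 14 Hz, 30 Hz.
k=2: 36 Hz, 52 Hz.
k=3: 58 Hz, 74 Hz.
k=4: 80 Hz, 96 Hz.
Within [18 Hz, 66 Hz]: 30 Hz, 36 Hz, 52 Hz, 58 Hz.

30 Hz, 36 Hz, 52 Hz, 58 Hz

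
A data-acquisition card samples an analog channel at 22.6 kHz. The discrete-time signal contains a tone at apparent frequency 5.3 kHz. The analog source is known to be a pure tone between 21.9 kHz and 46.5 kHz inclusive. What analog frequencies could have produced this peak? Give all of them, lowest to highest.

Frequencies that alias to 5.3 kHz are k·fs ± 5.3 kHz for integer k ≥ 0.
k=0: 5.3 kHz.
k=1: 17.3 kHz, 27.9 kHz.
k=2: 39.9 kHz, 50.5 kHz.
k=3: 62.5 kHz, 73.1 kHz.
Within [21.9 kHz, 46.5 kHz]: 27.9 kHz, 39.9 kHz.

27.9 kHz, 39.9 kHz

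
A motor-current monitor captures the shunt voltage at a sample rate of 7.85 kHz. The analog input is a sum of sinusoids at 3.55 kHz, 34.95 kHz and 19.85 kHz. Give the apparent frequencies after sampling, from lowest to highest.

fs/2 = 3.925 kHz.
3.55 kHz ≤ fs/2 = 3.925 kHz, passes unchanged.
34.95 kHz mod fs = 3.55 kHz.
3.55 kHz ≤ fs/2 = 3.925 kHz, appears at 3.55 kHz.
19.85 kHz mod fs = 4.15 kHz.
4.15 kHz > fs/2 = 3.925 kHz, folds to fs − 4.15 kHz = 3.7 kHz.
Distinct values: {3.55 kHz, 3.7 kHz}.

3.55 kHz, 3.7 kHz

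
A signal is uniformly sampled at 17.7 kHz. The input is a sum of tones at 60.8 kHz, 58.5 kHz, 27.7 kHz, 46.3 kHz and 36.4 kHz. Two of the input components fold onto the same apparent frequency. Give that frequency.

fs/2 = 8.85 kHz.
60.8 kHz mod fs = 7.7 kHz.
7.7 kHz ≤ fs/2 = 8.85 kHz, appears at 7.7 kHz.
58.5 kHz mod fs = 5.4 kHz.
5.4 kHz ≤ fs/2 = 8.85 kHz, appears at 5.4 kHz.
27.7 kHz mod fs = 10 kHz.
10 kHz > fs/2 = 8.85 kHz, folds to fs − 10 kHz = 7.7 kHz.
46.3 kHz mod fs = 10.9 kHz.
10.9 kHz > fs/2 = 8.85 kHz, folds to fs − 10.9 kHz = 6.8 kHz.
36.4 kHz mod fs = 1 kHz.
1 kHz ≤ fs/2 = 8.85 kHz, appears at 1 kHz.
27.7 kHz and 60.8 kHz both map to 7.7 kHz.

7.7 kHz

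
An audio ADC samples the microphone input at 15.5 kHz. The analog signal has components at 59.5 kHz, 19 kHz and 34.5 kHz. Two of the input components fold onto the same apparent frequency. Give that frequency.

3.5 kHz

fs/2 = 7.75 kHz.
59.5 kHz mod fs = 13 kHz.
13 kHz > fs/2 = 7.75 kHz, folds to fs − 13 kHz = 2.5 kHz.
19 kHz mod fs = 3.5 kHz.
3.5 kHz ≤ fs/2 = 7.75 kHz, appears at 3.5 kHz.
34.5 kHz mod fs = 3.5 kHz.
3.5 kHz ≤ fs/2 = 7.75 kHz, appears at 3.5 kHz.
19 kHz and 34.5 kHz both map to 3.5 kHz.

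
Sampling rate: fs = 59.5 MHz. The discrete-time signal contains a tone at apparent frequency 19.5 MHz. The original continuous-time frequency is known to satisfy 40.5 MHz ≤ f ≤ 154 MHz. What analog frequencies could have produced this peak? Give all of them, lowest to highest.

79 MHz, 99.5 MHz, 138.5 MHz

Frequencies that alias to 19.5 MHz are k·fs ± 19.5 MHz for integer k ≥ 0.
k=0: 19.5 MHz.
k=1: 40 MHz, 79 MHz.
k=2: 99.5 MHz, 138.5 MHz.
k=3: 159 MHz, 198 MHz.
Within [40.5 MHz, 154 MHz]: 79 MHz, 99.5 MHz, 138.5 MHz.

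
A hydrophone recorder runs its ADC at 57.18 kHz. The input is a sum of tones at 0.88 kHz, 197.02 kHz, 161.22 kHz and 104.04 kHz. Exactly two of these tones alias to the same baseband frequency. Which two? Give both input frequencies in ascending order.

fs/2 = 28.59 kHz.
0.88 kHz ≤ fs/2 = 28.59 kHz, passes unchanged.
197.02 kHz mod fs = 25.48 kHz.
25.48 kHz ≤ fs/2 = 28.59 kHz, appears at 25.48 kHz.
161.22 kHz mod fs = 46.86 kHz.
46.86 kHz > fs/2 = 28.59 kHz, folds to fs − 46.86 kHz = 10.32 kHz.
104.04 kHz mod fs = 46.86 kHz.
46.86 kHz > fs/2 = 28.59 kHz, folds to fs − 46.86 kHz = 10.32 kHz.
104.04 kHz and 161.22 kHz both map to 10.32 kHz.

104.04 kHz, 161.22 kHz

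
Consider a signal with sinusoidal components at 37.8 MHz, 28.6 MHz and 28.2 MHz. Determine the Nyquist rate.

Highest-frequency component: 37.8 MHz.
Nyquist rate = 2 × 37.8 MHz = 75.6 MHz.

75.6 MHz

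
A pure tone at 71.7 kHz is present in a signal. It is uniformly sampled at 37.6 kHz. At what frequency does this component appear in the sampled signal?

71.7 kHz mod fs = 34.1 kHz.
34.1 kHz > fs/2 = 18.8 kHz, folds to fs − 34.1 kHz = 3.5 kHz.

3.5 kHz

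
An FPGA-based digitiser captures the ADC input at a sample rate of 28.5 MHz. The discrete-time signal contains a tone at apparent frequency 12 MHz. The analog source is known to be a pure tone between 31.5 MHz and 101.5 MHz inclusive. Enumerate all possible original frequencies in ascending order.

Frequencies that alias to 12 MHz are k·fs ± 12 MHz for integer k ≥ 0.
k=0: 12 MHz.
k=1: 16.5 MHz, 40.5 MHz.
k=2: 45 MHz, 69 MHz.
k=3: 73.5 MHz, 97.5 MHz.
k=4: 102 MHz, 126 MHz.
Within [31.5 MHz, 101.5 MHz]: 40.5 MHz, 45 MHz, 69 MHz, 73.5 MHz, 97.5 MHz.

40.5 MHz, 45 MHz, 69 MHz, 73.5 MHz, 97.5 MHz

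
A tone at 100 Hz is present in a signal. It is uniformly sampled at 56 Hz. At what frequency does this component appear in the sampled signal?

12 Hz

100 Hz mod fs = 44 Hz.
44 Hz > fs/2 = 28 Hz, folds to fs − 44 Hz = 12 Hz.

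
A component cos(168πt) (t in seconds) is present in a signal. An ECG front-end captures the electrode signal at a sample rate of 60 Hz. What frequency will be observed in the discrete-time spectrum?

24 Hz

ω = 168π rad/s → f = ω/(2π) = 84 Hz.
84 Hz mod fs = 24 Hz.
24 Hz ≤ fs/2 = 30 Hz, appears at 24 Hz.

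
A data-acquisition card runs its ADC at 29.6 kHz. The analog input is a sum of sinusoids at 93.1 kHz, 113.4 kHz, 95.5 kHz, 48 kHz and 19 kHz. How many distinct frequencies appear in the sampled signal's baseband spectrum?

5

fs/2 = 14.8 kHz.
93.1 kHz mod fs = 4.3 kHz.
4.3 kHz ≤ fs/2 = 14.8 kHz, appears at 4.3 kHz.
113.4 kHz mod fs = 24.6 kHz.
24.6 kHz > fs/2 = 14.8 kHz, folds to fs − 24.6 kHz = 5 kHz.
95.5 kHz mod fs = 6.7 kHz.
6.7 kHz ≤ fs/2 = 14.8 kHz, appears at 6.7 kHz.
48 kHz mod fs = 18.4 kHz.
18.4 kHz > fs/2 = 14.8 kHz, folds to fs − 18.4 kHz = 11.2 kHz.
19 kHz > fs/2 = 14.8 kHz, folds to fs − 19 kHz = 10.6 kHz.
Distinct values: {4.3 kHz, 5 kHz, 6.7 kHz, 10.6 kHz, 11.2 kHz} → 5.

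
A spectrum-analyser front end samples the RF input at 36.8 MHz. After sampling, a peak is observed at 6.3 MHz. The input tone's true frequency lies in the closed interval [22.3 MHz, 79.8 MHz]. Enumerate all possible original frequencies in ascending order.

30.5 MHz, 43.1 MHz, 67.3 MHz

Frequencies that alias to 6.3 MHz are k·fs ± 6.3 MHz for integer k ≥ 0.
k=0: 6.3 MHz.
k=1: 30.5 MHz, 43.1 MHz.
k=2: 67.3 MHz, 79.9 MHz.
k=3: 104.1 MHz, 116.7 MHz.
Within [22.3 MHz, 79.8 MHz]: 30.5 MHz, 43.1 MHz, 67.3 MHz.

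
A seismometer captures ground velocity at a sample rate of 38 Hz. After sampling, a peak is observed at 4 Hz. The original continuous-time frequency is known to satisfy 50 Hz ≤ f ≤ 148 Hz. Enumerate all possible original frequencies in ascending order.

Frequencies that alias to 4 Hz are k·fs ± 4 Hz for integer k ≥ 0.
k=0: 4 Hz.
k=1: 34 Hz, 42 Hz.
k=2: 72 Hz, 80 Hz.
k=3: 110 Hz, 118 Hz.
k=4: 148 Hz, 156 Hz.
k=5: 186 Hz, 194 Hz.
Within [50 Hz, 148 Hz]: 72 Hz, 80 Hz, 110 Hz, 118 Hz, 148 Hz.

72 Hz, 80 Hz, 110 Hz, 118 Hz, 148 Hz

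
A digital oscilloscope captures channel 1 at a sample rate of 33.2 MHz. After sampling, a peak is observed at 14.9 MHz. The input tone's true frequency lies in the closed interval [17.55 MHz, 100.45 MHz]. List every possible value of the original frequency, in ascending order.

Frequencies that alias to 14.9 MHz are k·fs ± 14.9 MHz for integer k ≥ 0.
k=0: 14.9 MHz.
k=1: 18.3 MHz, 48.1 MHz.
k=2: 51.5 MHz, 81.3 MHz.
k=3: 84.7 MHz, 114.5 MHz.
k=4: 117.9 MHz, 147.7 MHz.
Within [17.55 MHz, 100.45 MHz]: 18.3 MHz, 48.1 MHz, 51.5 MHz, 81.3 MHz, 84.7 MHz.

18.3 MHz, 48.1 MHz, 51.5 MHz, 81.3 MHz, 84.7 MHz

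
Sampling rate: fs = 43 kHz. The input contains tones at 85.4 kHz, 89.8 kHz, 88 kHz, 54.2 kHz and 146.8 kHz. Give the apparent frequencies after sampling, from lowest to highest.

0.6 kHz, 2 kHz, 3.8 kHz, 11.2 kHz, 17.8 kHz

fs/2 = 21.5 kHz.
85.4 kHz mod fs = 42.4 kHz.
42.4 kHz > fs/2 = 21.5 kHz, folds to fs − 42.4 kHz = 0.6 kHz.
89.8 kHz mod fs = 3.8 kHz.
3.8 kHz ≤ fs/2 = 21.5 kHz, appears at 3.8 kHz.
88 kHz mod fs = 2 kHz.
2 kHz ≤ fs/2 = 21.5 kHz, appears at 2 kHz.
54.2 kHz mod fs = 11.2 kHz.
11.2 kHz ≤ fs/2 = 21.5 kHz, appears at 11.2 kHz.
146.8 kHz mod fs = 17.8 kHz.
17.8 kHz ≤ fs/2 = 21.5 kHz, appears at 17.8 kHz.
Distinct values: {0.6 kHz, 2 kHz, 3.8 kHz, 11.2 kHz, 17.8 kHz}.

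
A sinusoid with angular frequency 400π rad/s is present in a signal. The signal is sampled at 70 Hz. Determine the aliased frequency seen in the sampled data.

ω = 400π rad/s → f = ω/(2π) = 200 Hz.
200 Hz mod fs = 60 Hz.
60 Hz > fs/2 = 35 Hz, folds to fs − 60 Hz = 10 Hz.

10 Hz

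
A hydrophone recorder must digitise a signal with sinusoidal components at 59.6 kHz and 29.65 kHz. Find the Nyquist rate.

119.2 kHz

Highest-frequency component: 59.6 kHz.
Nyquist rate = 2 × 59.6 kHz = 119.2 kHz.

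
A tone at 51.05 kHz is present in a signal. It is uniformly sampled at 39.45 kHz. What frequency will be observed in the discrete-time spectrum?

11.6 kHz

51.05 kHz mod fs = 11.6 kHz.
11.6 kHz ≤ fs/2 = 19.725 kHz, appears at 11.6 kHz.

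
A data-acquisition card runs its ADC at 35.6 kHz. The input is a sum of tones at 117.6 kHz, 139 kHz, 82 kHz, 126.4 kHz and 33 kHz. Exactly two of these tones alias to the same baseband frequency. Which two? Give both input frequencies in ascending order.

fs/2 = 17.8 kHz.
117.6 kHz mod fs = 10.8 kHz.
10.8 kHz ≤ fs/2 = 17.8 kHz, appears at 10.8 kHz.
139 kHz mod fs = 32.2 kHz.
32.2 kHz > fs/2 = 17.8 kHz, folds to fs − 32.2 kHz = 3.4 kHz.
82 kHz mod fs = 10.8 kHz.
10.8 kHz ≤ fs/2 = 17.8 kHz, appears at 10.8 kHz.
126.4 kHz mod fs = 19.6 kHz.
19.6 kHz > fs/2 = 17.8 kHz, folds to fs − 19.6 kHz = 16 kHz.
33 kHz > fs/2 = 17.8 kHz, folds to fs − 33 kHz = 2.6 kHz.
82 kHz and 117.6 kHz both map to 10.8 kHz.

82 kHz, 117.6 kHz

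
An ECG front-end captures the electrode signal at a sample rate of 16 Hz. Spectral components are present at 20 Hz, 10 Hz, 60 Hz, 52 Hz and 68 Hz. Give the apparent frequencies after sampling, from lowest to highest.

fs/2 = 8 Hz.
20 Hz mod fs = 4 Hz.
4 Hz ≤ fs/2 = 8 Hz, appears at 4 Hz.
10 Hz > fs/2 = 8 Hz, folds to fs − 10 Hz = 6 Hz.
60 Hz mod fs = 12 Hz.
12 Hz > fs/2 = 8 Hz, folds to fs − 12 Hz = 4 Hz.
52 Hz mod fs = 4 Hz.
4 Hz ≤ fs/2 = 8 Hz, appears at 4 Hz.
68 Hz mod fs = 4 Hz.
4 Hz ≤ fs/2 = 8 Hz, appears at 4 Hz.
Distinct values: {4 Hz, 6 Hz}.

4 Hz, 6 Hz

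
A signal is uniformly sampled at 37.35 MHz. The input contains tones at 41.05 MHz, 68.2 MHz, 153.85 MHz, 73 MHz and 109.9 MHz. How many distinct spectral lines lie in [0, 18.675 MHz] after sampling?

fs/2 = 18.675 MHz.
41.05 MHz mod fs = 3.7 MHz.
3.7 MHz ≤ fs/2 = 18.675 MHz, appears at 3.7 MHz.
68.2 MHz mod fs = 30.85 MHz.
30.85 MHz > fs/2 = 18.675 MHz, folds to fs − 30.85 MHz = 6.5 MHz.
153.85 MHz mod fs = 4.45 MHz.
4.45 MHz ≤ fs/2 = 18.675 MHz, appears at 4.45 MHz.
73 MHz mod fs = 35.65 MHz.
35.65 MHz > fs/2 = 18.675 MHz, folds to fs − 35.65 MHz = 1.7 MHz.
109.9 MHz mod fs = 35.2 MHz.
35.2 MHz > fs/2 = 18.675 MHz, folds to fs − 35.2 MHz = 2.15 MHz.
Distinct values: {1.7 MHz, 2.15 MHz, 3.7 MHz, 4.45 MHz, 6.5 MHz} → 5.

5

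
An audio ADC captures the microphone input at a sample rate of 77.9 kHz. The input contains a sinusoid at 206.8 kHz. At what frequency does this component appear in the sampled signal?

206.8 kHz mod fs = 51 kHz.
51 kHz > fs/2 = 38.95 kHz, folds to fs − 51 kHz = 26.9 kHz.

26.9 kHz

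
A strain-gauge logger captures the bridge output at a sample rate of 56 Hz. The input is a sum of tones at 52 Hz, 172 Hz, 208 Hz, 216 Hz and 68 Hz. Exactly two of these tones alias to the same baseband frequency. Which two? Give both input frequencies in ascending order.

fs/2 = 28 Hz.
52 Hz > fs/2 = 28 Hz, folds to fs − 52 Hz = 4 Hz.
172 Hz mod fs = 4 Hz.
4 Hz ≤ fs/2 = 28 Hz, appears at 4 Hz.
208 Hz mod fs = 40 Hz.
40 Hz > fs/2 = 28 Hz, folds to fs − 40 Hz = 16 Hz.
216 Hz mod fs = 48 Hz.
48 Hz > fs/2 = 28 Hz, folds to fs − 48 Hz = 8 Hz.
68 Hz mod fs = 12 Hz.
12 Hz ≤ fs/2 = 28 Hz, appears at 12 Hz.
52 Hz and 172 Hz both map to 4 Hz.

52 Hz, 172 Hz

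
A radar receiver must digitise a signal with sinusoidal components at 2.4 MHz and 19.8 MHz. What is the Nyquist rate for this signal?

Highest-frequency component: 19.8 MHz.
Nyquist rate = 2 × 19.8 MHz = 39.6 MHz.

39.6 MHz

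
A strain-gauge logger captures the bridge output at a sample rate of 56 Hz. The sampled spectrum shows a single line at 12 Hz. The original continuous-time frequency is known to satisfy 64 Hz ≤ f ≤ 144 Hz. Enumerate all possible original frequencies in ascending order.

Frequencies that alias to 12 Hz are k·fs ± 12 Hz for integer k ≥ 0.
k=0: 12 Hz.
k=1: 44 Hz, 68 Hz.
k=2: 100 Hz, 124 Hz.
k=3: 156 Hz, 180 Hz.
Within [64 Hz, 144 Hz]: 68 Hz, 100 Hz, 124 Hz.

68 Hz, 100 Hz, 124 Hz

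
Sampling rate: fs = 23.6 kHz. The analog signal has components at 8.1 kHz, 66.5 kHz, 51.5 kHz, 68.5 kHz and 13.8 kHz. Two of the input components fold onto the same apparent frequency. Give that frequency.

fs/2 = 11.8 kHz.
8.1 kHz ≤ fs/2 = 11.8 kHz, passes unchanged.
66.5 kHz mod fs = 19.3 kHz.
19.3 kHz > fs/2 = 11.8 kHz, folds to fs − 19.3 kHz = 4.3 kHz.
51.5 kHz mod fs = 4.3 kHz.
4.3 kHz ≤ fs/2 = 11.8 kHz, appears at 4.3 kHz.
68.5 kHz mod fs = 21.3 kHz.
21.3 kHz > fs/2 = 11.8 kHz, folds to fs − 21.3 kHz = 2.3 kHz.
13.8 kHz > fs/2 = 11.8 kHz, folds to fs − 13.8 kHz = 9.8 kHz.
51.5 kHz and 66.5 kHz both map to 4.3 kHz.

4.3 kHz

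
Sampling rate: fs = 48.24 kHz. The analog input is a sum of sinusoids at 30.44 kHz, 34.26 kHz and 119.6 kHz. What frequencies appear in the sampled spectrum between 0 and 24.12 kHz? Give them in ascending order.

13.98 kHz, 17.8 kHz, 23.12 kHz

fs/2 = 24.12 kHz.
30.44 kHz > fs/2 = 24.12 kHz, folds to fs − 30.44 kHz = 17.8 kHz.
34.26 kHz > fs/2 = 24.12 kHz, folds to fs − 34.26 kHz = 13.98 kHz.
119.6 kHz mod fs = 23.12 kHz.
23.12 kHz ≤ fs/2 = 24.12 kHz, appears at 23.12 kHz.
Distinct values: {13.98 kHz, 17.8 kHz, 23.12 kHz}.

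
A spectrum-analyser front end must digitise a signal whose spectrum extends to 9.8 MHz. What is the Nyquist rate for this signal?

Nyquist rate = 2 × 9.8 MHz = 19.6 MHz.

19.6 MHz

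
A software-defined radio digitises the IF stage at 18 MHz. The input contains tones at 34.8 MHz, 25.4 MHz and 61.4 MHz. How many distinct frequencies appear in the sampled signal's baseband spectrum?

fs/2 = 9 MHz.
34.8 MHz mod fs = 16.8 MHz.
16.8 MHz > fs/2 = 9 MHz, folds to fs − 16.8 MHz = 1.2 MHz.
25.4 MHz mod fs = 7.4 MHz.
7.4 MHz ≤ fs/2 = 9 MHz, appears at 7.4 MHz.
61.4 MHz mod fs = 7.4 MHz.
7.4 MHz ≤ fs/2 = 9 MHz, appears at 7.4 MHz.
Distinct values: {1.2 MHz, 7.4 MHz} → 2.

2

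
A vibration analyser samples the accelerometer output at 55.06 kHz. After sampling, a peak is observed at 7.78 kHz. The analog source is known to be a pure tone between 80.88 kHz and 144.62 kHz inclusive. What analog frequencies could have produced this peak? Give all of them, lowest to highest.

Frequencies that alias to 7.78 kHz are k·fs ± 7.78 kHz for integer k ≥ 0.
k=0: 7.78 kHz.
k=1: 47.28 kHz, 62.84 kHz.
k=2: 102.34 kHz, 117.9 kHz.
k=3: 157.4 kHz, 172.96 kHz.
Within [80.88 kHz, 144.62 kHz]: 102.34 kHz, 117.9 kHz.

102.34 kHz, 117.9 kHz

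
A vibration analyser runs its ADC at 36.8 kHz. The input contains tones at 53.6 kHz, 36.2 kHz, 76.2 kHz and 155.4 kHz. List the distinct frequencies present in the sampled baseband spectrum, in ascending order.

0.6 kHz, 2.6 kHz, 8.2 kHz, 16.8 kHz

fs/2 = 18.4 kHz.
53.6 kHz mod fs = 16.8 kHz.
16.8 kHz ≤ fs/2 = 18.4 kHz, appears at 16.8 kHz.
36.2 kHz > fs/2 = 18.4 kHz, folds to fs − 36.2 kHz = 0.6 kHz.
76.2 kHz mod fs = 2.6 kHz.
2.6 kHz ≤ fs/2 = 18.4 kHz, appears at 2.6 kHz.
155.4 kHz mod fs = 8.2 kHz.
8.2 kHz ≤ fs/2 = 18.4 kHz, appears at 8.2 kHz.
Distinct values: {0.6 kHz, 2.6 kHz, 8.2 kHz, 16.8 kHz}.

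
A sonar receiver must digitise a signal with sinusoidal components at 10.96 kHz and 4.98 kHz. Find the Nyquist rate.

21.92 kHz

Highest-frequency component: 10.96 kHz.
Nyquist rate = 2 × 10.96 kHz = 21.92 kHz.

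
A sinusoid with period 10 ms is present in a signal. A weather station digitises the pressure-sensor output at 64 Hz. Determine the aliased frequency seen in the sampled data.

T = 10 ms → f = 1/T = 100 Hz.
100 Hz mod fs = 36 Hz.
36 Hz > fs/2 = 32 Hz, folds to fs − 36 Hz = 28 Hz.

28 Hz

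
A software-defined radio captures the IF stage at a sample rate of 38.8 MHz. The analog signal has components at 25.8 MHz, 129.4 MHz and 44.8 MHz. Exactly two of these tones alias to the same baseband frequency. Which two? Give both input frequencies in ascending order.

25.8 MHz, 129.4 MHz

fs/2 = 19.4 MHz.
25.8 MHz > fs/2 = 19.4 MHz, folds to fs − 25.8 MHz = 13 MHz.
129.4 MHz mod fs = 13 MHz.
13 MHz ≤ fs/2 = 19.4 MHz, appears at 13 MHz.
44.8 MHz mod fs = 6 MHz.
6 MHz ≤ fs/2 = 19.4 MHz, appears at 6 MHz.
25.8 MHz and 129.4 MHz both map to 13 MHz.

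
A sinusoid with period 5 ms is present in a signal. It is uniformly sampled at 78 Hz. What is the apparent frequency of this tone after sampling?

T = 5 ms → f = 1/T = 200 Hz.
200 Hz mod fs = 44 Hz.
44 Hz > fs/2 = 39 Hz, folds to fs − 44 Hz = 34 Hz.

34 Hz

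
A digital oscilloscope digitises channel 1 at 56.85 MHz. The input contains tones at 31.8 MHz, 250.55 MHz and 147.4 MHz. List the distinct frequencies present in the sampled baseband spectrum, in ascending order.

fs/2 = 28.425 MHz.
31.8 MHz > fs/2 = 28.425 MHz, folds to fs − 31.8 MHz = 25.05 MHz.
250.55 MHz mod fs = 23.15 MHz.
23.15 MHz ≤ fs/2 = 28.425 MHz, appears at 23.15 MHz.
147.4 MHz mod fs = 33.7 MHz.
33.7 MHz > fs/2 = 28.425 MHz, folds to fs − 33.7 MHz = 23.15 MHz.
Distinct values: {23.15 MHz, 25.05 MHz}.

23.15 MHz, 25.05 MHz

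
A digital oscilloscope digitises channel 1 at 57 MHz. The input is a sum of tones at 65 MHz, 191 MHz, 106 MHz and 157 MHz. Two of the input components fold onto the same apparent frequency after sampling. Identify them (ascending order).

fs/2 = 28.5 MHz.
65 MHz mod fs = 8 MHz.
8 MHz ≤ fs/2 = 28.5 MHz, appears at 8 MHz.
191 MHz mod fs = 20 MHz.
20 MHz ≤ fs/2 = 28.5 MHz, appears at 20 MHz.
106 MHz mod fs = 49 MHz.
49 MHz > fs/2 = 28.5 MHz, folds to fs − 49 MHz = 8 MHz.
157 MHz mod fs = 43 MHz.
43 MHz > fs/2 = 28.5 MHz, folds to fs − 43 MHz = 14 MHz.
65 MHz and 106 MHz both map to 8 MHz.

65 MHz, 106 MHz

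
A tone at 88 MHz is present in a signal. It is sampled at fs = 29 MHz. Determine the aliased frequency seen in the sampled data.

1 MHz

88 MHz mod fs = 1 MHz.
1 MHz ≤ fs/2 = 14.5 MHz, appears at 1 MHz.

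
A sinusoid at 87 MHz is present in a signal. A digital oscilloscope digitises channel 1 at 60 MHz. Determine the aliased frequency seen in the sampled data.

87 MHz mod fs = 27 MHz.
27 MHz ≤ fs/2 = 30 MHz, appears at 27 MHz.

27 MHz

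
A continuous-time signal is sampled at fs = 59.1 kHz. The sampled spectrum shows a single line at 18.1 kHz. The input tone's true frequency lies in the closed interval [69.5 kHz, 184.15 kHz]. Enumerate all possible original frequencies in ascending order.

77.2 kHz, 100.1 kHz, 136.3 kHz, 159.2 kHz

Frequencies that alias to 18.1 kHz are k·fs ± 18.1 kHz for integer k ≥ 0.
k=0: 18.1 kHz.
k=1: 41 kHz, 77.2 kHz.
k=2: 100.1 kHz, 136.3 kHz.
k=3: 159.2 kHz, 195.4 kHz.
k=4: 218.3 kHz, 254.5 kHz.
Within [69.5 kHz, 184.15 kHz]: 77.2 kHz, 100.1 kHz, 136.3 kHz, 159.2 kHz.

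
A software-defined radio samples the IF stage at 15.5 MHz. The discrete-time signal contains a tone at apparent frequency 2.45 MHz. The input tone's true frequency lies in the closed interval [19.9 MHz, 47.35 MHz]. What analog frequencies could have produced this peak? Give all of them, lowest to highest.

Frequencies that alias to 2.45 MHz are k·fs ± 2.45 MHz for integer k ≥ 0.
k=0: 2.45 MHz.
k=1: 13.05 MHz, 17.95 MHz.
k=2: 28.55 MHz, 33.45 MHz.
k=3: 44.05 MHz, 48.95 MHz.
k=4: 59.55 MHz, 64.45 MHz.
Within [19.9 MHz, 47.35 MHz]: 28.55 MHz, 33.45 MHz, 44.05 MHz.

28.55 MHz, 33.45 MHz, 44.05 MHz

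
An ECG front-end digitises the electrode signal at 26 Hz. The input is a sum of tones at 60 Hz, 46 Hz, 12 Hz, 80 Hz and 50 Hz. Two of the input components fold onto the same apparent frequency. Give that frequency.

fs/2 = 13 Hz.
60 Hz mod fs = 8 Hz.
8 Hz ≤ fs/2 = 13 Hz, appears at 8 Hz.
46 Hz mod fs = 20 Hz.
20 Hz > fs/2 = 13 Hz, folds to fs − 20 Hz = 6 Hz.
12 Hz ≤ fs/2 = 13 Hz, passes unchanged.
80 Hz mod fs = 2 Hz.
2 Hz ≤ fs/2 = 13 Hz, appears at 2 Hz.
50 Hz mod fs = 24 Hz.
24 Hz > fs/2 = 13 Hz, folds to fs − 24 Hz = 2 Hz.
50 Hz and 80 Hz both map to 2 Hz.

2 Hz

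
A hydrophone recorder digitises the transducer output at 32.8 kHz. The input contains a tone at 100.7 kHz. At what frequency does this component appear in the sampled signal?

100.7 kHz mod fs = 2.3 kHz.
2.3 kHz ≤ fs/2 = 16.4 kHz, appears at 2.3 kHz.

2.3 kHz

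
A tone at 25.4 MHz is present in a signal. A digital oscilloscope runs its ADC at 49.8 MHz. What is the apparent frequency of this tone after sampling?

25.4 MHz > fs/2 = 24.9 MHz, folds to fs − 25.4 MHz = 24.4 MHz.

24.4 MHz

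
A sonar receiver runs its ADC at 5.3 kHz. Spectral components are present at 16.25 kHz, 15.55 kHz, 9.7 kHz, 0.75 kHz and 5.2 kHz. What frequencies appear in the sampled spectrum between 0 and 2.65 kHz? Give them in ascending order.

fs/2 = 2.65 kHz.
16.25 kHz mod fs = 0.35 kHz.
0.35 kHz ≤ fs/2 = 2.65 kHz, appears at 0.35 kHz.
15.55 kHz mod fs = 4.95 kHz.
4.95 kHz > fs/2 = 2.65 kHz, folds to fs − 4.95 kHz = 0.35 kHz.
9.7 kHz mod fs = 4.4 kHz.
4.4 kHz > fs/2 = 2.65 kHz, folds to fs − 4.4 kHz = 0.9 kHz.
0.75 kHz ≤ fs/2 = 2.65 kHz, passes unchanged.
5.2 kHz > fs/2 = 2.65 kHz, folds to fs − 5.2 kHz = 0.1 kHz.
Distinct values: {0.1 kHz, 0.35 kHz, 0.75 kHz, 0.9 kHz}.

0.1 kHz, 0.35 kHz, 0.75 kHz, 0.9 kHz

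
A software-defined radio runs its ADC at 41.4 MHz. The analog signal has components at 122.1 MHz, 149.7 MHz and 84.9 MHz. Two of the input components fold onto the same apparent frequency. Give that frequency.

2.1 MHz

fs/2 = 20.7 MHz.
122.1 MHz mod fs = 39.3 MHz.
39.3 MHz > fs/2 = 20.7 MHz, folds to fs − 39.3 MHz = 2.1 MHz.
149.7 MHz mod fs = 25.5 MHz.
25.5 MHz > fs/2 = 20.7 MHz, folds to fs − 25.5 MHz = 15.9 MHz.
84.9 MHz mod fs = 2.1 MHz.
2.1 MHz ≤ fs/2 = 20.7 MHz, appears at 2.1 MHz.
84.9 MHz and 122.1 MHz both map to 2.1 MHz.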